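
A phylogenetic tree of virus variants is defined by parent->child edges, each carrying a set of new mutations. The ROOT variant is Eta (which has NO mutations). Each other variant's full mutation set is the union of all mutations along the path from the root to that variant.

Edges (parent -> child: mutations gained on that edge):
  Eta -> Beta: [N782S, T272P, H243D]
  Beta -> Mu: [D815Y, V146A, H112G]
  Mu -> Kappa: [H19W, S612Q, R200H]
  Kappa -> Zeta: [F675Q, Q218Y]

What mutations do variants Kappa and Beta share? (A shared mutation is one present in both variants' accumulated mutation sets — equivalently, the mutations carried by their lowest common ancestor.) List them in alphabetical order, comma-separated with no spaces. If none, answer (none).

Answer: H243D,N782S,T272P

Derivation:
Accumulating mutations along path to Kappa:
  At Eta: gained [] -> total []
  At Beta: gained ['N782S', 'T272P', 'H243D'] -> total ['H243D', 'N782S', 'T272P']
  At Mu: gained ['D815Y', 'V146A', 'H112G'] -> total ['D815Y', 'H112G', 'H243D', 'N782S', 'T272P', 'V146A']
  At Kappa: gained ['H19W', 'S612Q', 'R200H'] -> total ['D815Y', 'H112G', 'H19W', 'H243D', 'N782S', 'R200H', 'S612Q', 'T272P', 'V146A']
Mutations(Kappa) = ['D815Y', 'H112G', 'H19W', 'H243D', 'N782S', 'R200H', 'S612Q', 'T272P', 'V146A']
Accumulating mutations along path to Beta:
  At Eta: gained [] -> total []
  At Beta: gained ['N782S', 'T272P', 'H243D'] -> total ['H243D', 'N782S', 'T272P']
Mutations(Beta) = ['H243D', 'N782S', 'T272P']
Intersection: ['D815Y', 'H112G', 'H19W', 'H243D', 'N782S', 'R200H', 'S612Q', 'T272P', 'V146A'] ∩ ['H243D', 'N782S', 'T272P'] = ['H243D', 'N782S', 'T272P']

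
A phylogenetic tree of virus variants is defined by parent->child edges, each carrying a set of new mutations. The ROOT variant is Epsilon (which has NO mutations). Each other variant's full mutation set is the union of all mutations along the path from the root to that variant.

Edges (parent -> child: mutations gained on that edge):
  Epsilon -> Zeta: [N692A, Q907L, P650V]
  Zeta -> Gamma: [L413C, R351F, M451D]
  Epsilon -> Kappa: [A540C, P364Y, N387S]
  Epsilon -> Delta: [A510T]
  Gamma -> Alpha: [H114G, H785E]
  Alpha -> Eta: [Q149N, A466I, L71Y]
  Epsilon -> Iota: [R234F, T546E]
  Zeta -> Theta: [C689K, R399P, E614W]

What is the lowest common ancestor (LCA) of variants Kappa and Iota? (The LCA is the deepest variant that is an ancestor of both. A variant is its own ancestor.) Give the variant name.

Path from root to Kappa: Epsilon -> Kappa
  ancestors of Kappa: {Epsilon, Kappa}
Path from root to Iota: Epsilon -> Iota
  ancestors of Iota: {Epsilon, Iota}
Common ancestors: {Epsilon}
Walk up from Iota: Iota (not in ancestors of Kappa), Epsilon (in ancestors of Kappa)
Deepest common ancestor (LCA) = Epsilon

Answer: Epsilon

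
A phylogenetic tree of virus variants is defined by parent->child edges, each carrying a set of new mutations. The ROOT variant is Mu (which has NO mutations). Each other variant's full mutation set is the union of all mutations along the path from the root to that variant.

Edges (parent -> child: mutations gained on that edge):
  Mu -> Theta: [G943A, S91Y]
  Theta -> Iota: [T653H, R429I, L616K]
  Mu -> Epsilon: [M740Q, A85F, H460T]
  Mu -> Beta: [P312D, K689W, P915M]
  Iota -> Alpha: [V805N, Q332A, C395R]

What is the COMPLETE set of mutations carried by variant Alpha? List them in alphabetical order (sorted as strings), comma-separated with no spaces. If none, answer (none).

Answer: C395R,G943A,L616K,Q332A,R429I,S91Y,T653H,V805N

Derivation:
At Mu: gained [] -> total []
At Theta: gained ['G943A', 'S91Y'] -> total ['G943A', 'S91Y']
At Iota: gained ['T653H', 'R429I', 'L616K'] -> total ['G943A', 'L616K', 'R429I', 'S91Y', 'T653H']
At Alpha: gained ['V805N', 'Q332A', 'C395R'] -> total ['C395R', 'G943A', 'L616K', 'Q332A', 'R429I', 'S91Y', 'T653H', 'V805N']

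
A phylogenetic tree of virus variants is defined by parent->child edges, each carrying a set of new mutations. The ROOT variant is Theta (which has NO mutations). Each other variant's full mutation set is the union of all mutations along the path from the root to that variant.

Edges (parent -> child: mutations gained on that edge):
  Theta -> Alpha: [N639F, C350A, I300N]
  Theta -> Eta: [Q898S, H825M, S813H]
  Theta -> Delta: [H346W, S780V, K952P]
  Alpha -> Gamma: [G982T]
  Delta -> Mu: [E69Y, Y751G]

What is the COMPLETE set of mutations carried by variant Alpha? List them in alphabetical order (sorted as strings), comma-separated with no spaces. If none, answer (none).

At Theta: gained [] -> total []
At Alpha: gained ['N639F', 'C350A', 'I300N'] -> total ['C350A', 'I300N', 'N639F']

Answer: C350A,I300N,N639F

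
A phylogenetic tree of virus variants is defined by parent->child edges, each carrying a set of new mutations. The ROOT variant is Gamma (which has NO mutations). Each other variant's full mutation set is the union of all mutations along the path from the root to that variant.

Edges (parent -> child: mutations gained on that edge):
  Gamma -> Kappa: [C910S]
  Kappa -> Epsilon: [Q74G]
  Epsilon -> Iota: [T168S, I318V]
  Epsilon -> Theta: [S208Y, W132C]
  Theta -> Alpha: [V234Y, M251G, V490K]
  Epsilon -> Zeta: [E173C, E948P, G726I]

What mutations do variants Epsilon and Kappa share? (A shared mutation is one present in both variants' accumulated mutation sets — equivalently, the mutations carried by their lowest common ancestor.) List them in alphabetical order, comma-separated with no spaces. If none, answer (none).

Answer: C910S

Derivation:
Accumulating mutations along path to Epsilon:
  At Gamma: gained [] -> total []
  At Kappa: gained ['C910S'] -> total ['C910S']
  At Epsilon: gained ['Q74G'] -> total ['C910S', 'Q74G']
Mutations(Epsilon) = ['C910S', 'Q74G']
Accumulating mutations along path to Kappa:
  At Gamma: gained [] -> total []
  At Kappa: gained ['C910S'] -> total ['C910S']
Mutations(Kappa) = ['C910S']
Intersection: ['C910S', 'Q74G'] ∩ ['C910S'] = ['C910S']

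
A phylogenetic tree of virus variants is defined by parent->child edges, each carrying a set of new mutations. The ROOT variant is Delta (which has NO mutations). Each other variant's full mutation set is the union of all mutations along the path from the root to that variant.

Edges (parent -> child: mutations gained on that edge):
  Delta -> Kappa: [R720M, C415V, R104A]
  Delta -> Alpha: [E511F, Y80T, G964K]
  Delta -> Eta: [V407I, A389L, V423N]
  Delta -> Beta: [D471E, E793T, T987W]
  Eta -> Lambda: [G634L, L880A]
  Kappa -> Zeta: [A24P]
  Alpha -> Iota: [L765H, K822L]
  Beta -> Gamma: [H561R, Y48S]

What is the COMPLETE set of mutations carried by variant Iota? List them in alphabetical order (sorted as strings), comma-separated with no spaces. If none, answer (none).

At Delta: gained [] -> total []
At Alpha: gained ['E511F', 'Y80T', 'G964K'] -> total ['E511F', 'G964K', 'Y80T']
At Iota: gained ['L765H', 'K822L'] -> total ['E511F', 'G964K', 'K822L', 'L765H', 'Y80T']

Answer: E511F,G964K,K822L,L765H,Y80T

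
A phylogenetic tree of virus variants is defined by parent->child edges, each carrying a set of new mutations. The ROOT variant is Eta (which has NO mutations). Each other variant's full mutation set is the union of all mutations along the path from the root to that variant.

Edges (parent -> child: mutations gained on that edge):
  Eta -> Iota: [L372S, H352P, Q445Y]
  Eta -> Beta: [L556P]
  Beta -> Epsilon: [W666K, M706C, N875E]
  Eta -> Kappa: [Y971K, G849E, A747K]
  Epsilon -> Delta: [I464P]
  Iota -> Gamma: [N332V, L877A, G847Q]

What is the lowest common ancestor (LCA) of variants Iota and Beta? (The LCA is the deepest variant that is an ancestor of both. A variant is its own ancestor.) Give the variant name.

Path from root to Iota: Eta -> Iota
  ancestors of Iota: {Eta, Iota}
Path from root to Beta: Eta -> Beta
  ancestors of Beta: {Eta, Beta}
Common ancestors: {Eta}
Walk up from Beta: Beta (not in ancestors of Iota), Eta (in ancestors of Iota)
Deepest common ancestor (LCA) = Eta

Answer: Eta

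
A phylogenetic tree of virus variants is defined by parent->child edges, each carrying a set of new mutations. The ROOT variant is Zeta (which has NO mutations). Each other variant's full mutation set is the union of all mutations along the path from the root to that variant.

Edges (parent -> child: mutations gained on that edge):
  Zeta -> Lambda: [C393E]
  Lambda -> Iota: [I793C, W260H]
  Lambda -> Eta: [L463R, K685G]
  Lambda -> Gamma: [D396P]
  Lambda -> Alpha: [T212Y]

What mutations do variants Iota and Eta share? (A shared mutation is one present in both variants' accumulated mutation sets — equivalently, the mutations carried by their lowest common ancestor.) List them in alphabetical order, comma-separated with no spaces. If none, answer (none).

Accumulating mutations along path to Iota:
  At Zeta: gained [] -> total []
  At Lambda: gained ['C393E'] -> total ['C393E']
  At Iota: gained ['I793C', 'W260H'] -> total ['C393E', 'I793C', 'W260H']
Mutations(Iota) = ['C393E', 'I793C', 'W260H']
Accumulating mutations along path to Eta:
  At Zeta: gained [] -> total []
  At Lambda: gained ['C393E'] -> total ['C393E']
  At Eta: gained ['L463R', 'K685G'] -> total ['C393E', 'K685G', 'L463R']
Mutations(Eta) = ['C393E', 'K685G', 'L463R']
Intersection: ['C393E', 'I793C', 'W260H'] ∩ ['C393E', 'K685G', 'L463R'] = ['C393E']

Answer: C393E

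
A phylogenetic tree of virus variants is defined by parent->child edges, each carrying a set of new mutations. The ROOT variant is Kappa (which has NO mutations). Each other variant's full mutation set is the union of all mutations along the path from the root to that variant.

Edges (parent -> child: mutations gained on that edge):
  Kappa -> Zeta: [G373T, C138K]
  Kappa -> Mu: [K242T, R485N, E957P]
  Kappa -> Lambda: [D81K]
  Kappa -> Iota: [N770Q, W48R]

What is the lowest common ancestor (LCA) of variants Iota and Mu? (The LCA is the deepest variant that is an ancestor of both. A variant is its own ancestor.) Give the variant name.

Answer: Kappa

Derivation:
Path from root to Iota: Kappa -> Iota
  ancestors of Iota: {Kappa, Iota}
Path from root to Mu: Kappa -> Mu
  ancestors of Mu: {Kappa, Mu}
Common ancestors: {Kappa}
Walk up from Mu: Mu (not in ancestors of Iota), Kappa (in ancestors of Iota)
Deepest common ancestor (LCA) = Kappa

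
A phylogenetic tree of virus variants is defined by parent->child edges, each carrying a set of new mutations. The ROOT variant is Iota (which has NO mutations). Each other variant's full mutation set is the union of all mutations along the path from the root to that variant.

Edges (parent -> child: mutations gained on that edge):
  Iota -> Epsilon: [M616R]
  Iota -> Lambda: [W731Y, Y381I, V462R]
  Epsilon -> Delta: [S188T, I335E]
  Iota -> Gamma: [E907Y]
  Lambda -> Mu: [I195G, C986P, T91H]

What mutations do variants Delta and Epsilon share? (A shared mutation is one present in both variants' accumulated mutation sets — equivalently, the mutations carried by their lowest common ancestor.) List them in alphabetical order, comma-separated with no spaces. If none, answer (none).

Accumulating mutations along path to Delta:
  At Iota: gained [] -> total []
  At Epsilon: gained ['M616R'] -> total ['M616R']
  At Delta: gained ['S188T', 'I335E'] -> total ['I335E', 'M616R', 'S188T']
Mutations(Delta) = ['I335E', 'M616R', 'S188T']
Accumulating mutations along path to Epsilon:
  At Iota: gained [] -> total []
  At Epsilon: gained ['M616R'] -> total ['M616R']
Mutations(Epsilon) = ['M616R']
Intersection: ['I335E', 'M616R', 'S188T'] ∩ ['M616R'] = ['M616R']

Answer: M616R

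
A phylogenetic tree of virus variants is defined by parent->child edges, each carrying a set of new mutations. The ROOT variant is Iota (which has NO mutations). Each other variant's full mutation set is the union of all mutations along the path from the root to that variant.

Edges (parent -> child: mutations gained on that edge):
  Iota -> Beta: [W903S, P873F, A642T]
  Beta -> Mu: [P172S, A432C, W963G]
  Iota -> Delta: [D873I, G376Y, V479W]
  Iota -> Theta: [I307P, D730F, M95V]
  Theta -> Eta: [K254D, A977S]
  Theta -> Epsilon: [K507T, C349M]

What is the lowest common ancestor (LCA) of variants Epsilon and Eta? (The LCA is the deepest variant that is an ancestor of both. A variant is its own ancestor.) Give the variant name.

Path from root to Epsilon: Iota -> Theta -> Epsilon
  ancestors of Epsilon: {Iota, Theta, Epsilon}
Path from root to Eta: Iota -> Theta -> Eta
  ancestors of Eta: {Iota, Theta, Eta}
Common ancestors: {Iota, Theta}
Walk up from Eta: Eta (not in ancestors of Epsilon), Theta (in ancestors of Epsilon), Iota (in ancestors of Epsilon)
Deepest common ancestor (LCA) = Theta

Answer: Theta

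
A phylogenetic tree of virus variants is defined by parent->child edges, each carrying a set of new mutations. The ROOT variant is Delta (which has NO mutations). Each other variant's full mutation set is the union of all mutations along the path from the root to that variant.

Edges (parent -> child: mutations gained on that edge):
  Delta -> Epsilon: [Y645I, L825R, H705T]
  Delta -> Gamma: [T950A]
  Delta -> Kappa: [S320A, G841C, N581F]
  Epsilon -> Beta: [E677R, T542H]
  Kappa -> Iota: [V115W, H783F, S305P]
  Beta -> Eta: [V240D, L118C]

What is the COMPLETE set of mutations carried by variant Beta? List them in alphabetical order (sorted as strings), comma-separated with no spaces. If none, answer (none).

At Delta: gained [] -> total []
At Epsilon: gained ['Y645I', 'L825R', 'H705T'] -> total ['H705T', 'L825R', 'Y645I']
At Beta: gained ['E677R', 'T542H'] -> total ['E677R', 'H705T', 'L825R', 'T542H', 'Y645I']

Answer: E677R,H705T,L825R,T542H,Y645I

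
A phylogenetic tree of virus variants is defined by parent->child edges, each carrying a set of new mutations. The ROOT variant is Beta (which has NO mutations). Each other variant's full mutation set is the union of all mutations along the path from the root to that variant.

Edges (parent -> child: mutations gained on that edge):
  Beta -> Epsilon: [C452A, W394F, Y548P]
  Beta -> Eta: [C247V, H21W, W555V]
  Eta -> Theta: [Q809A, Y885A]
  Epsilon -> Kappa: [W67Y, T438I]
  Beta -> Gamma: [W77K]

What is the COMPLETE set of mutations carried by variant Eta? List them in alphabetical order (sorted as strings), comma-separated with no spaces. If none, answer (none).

At Beta: gained [] -> total []
At Eta: gained ['C247V', 'H21W', 'W555V'] -> total ['C247V', 'H21W', 'W555V']

Answer: C247V,H21W,W555V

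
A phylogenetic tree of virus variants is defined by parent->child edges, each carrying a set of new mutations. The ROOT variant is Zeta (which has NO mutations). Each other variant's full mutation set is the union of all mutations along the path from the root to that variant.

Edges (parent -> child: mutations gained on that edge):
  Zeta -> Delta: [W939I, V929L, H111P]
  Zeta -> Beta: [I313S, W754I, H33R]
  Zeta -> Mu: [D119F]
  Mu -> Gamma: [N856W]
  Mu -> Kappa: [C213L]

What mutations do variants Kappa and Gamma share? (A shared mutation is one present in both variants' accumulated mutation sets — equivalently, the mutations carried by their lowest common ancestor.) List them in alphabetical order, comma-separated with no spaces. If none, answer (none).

Answer: D119F

Derivation:
Accumulating mutations along path to Kappa:
  At Zeta: gained [] -> total []
  At Mu: gained ['D119F'] -> total ['D119F']
  At Kappa: gained ['C213L'] -> total ['C213L', 'D119F']
Mutations(Kappa) = ['C213L', 'D119F']
Accumulating mutations along path to Gamma:
  At Zeta: gained [] -> total []
  At Mu: gained ['D119F'] -> total ['D119F']
  At Gamma: gained ['N856W'] -> total ['D119F', 'N856W']
Mutations(Gamma) = ['D119F', 'N856W']
Intersection: ['C213L', 'D119F'] ∩ ['D119F', 'N856W'] = ['D119F']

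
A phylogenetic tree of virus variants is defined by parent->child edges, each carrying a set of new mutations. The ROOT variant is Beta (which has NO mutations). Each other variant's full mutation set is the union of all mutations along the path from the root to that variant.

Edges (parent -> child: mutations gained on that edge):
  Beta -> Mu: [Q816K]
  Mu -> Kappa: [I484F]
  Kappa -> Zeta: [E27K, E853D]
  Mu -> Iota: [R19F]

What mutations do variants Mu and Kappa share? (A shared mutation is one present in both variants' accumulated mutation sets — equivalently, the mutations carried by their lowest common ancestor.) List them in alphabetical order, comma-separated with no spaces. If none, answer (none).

Answer: Q816K

Derivation:
Accumulating mutations along path to Mu:
  At Beta: gained [] -> total []
  At Mu: gained ['Q816K'] -> total ['Q816K']
Mutations(Mu) = ['Q816K']
Accumulating mutations along path to Kappa:
  At Beta: gained [] -> total []
  At Mu: gained ['Q816K'] -> total ['Q816K']
  At Kappa: gained ['I484F'] -> total ['I484F', 'Q816K']
Mutations(Kappa) = ['I484F', 'Q816K']
Intersection: ['Q816K'] ∩ ['I484F', 'Q816K'] = ['Q816K']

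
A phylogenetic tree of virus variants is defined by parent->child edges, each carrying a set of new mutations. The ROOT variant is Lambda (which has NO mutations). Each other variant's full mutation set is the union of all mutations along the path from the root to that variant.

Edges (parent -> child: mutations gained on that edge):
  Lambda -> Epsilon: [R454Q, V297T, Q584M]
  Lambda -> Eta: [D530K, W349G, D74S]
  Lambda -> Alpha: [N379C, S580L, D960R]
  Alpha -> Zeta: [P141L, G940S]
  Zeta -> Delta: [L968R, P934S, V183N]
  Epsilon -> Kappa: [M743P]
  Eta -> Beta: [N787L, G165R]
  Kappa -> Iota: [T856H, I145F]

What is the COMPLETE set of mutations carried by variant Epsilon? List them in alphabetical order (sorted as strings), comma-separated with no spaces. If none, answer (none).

Answer: Q584M,R454Q,V297T

Derivation:
At Lambda: gained [] -> total []
At Epsilon: gained ['R454Q', 'V297T', 'Q584M'] -> total ['Q584M', 'R454Q', 'V297T']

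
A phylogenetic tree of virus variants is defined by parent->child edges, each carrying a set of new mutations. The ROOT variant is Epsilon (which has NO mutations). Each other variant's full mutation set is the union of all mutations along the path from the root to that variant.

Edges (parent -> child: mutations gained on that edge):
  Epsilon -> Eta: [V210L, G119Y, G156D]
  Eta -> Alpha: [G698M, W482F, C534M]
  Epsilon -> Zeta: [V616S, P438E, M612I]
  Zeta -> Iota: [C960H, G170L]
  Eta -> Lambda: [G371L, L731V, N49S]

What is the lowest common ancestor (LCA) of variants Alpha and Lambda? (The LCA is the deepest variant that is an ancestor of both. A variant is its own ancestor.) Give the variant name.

Path from root to Alpha: Epsilon -> Eta -> Alpha
  ancestors of Alpha: {Epsilon, Eta, Alpha}
Path from root to Lambda: Epsilon -> Eta -> Lambda
  ancestors of Lambda: {Epsilon, Eta, Lambda}
Common ancestors: {Epsilon, Eta}
Walk up from Lambda: Lambda (not in ancestors of Alpha), Eta (in ancestors of Alpha), Epsilon (in ancestors of Alpha)
Deepest common ancestor (LCA) = Eta

Answer: Eta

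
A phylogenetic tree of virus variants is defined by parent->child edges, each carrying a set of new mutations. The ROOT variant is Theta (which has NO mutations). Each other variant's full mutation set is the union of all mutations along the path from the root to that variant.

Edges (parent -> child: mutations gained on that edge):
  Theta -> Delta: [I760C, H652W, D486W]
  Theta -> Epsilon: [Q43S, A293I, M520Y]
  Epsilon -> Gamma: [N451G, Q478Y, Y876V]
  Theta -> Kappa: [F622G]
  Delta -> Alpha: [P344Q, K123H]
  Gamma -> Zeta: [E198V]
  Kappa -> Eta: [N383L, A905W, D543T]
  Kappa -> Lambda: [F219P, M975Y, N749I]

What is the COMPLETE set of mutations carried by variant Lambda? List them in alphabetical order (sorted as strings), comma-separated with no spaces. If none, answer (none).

At Theta: gained [] -> total []
At Kappa: gained ['F622G'] -> total ['F622G']
At Lambda: gained ['F219P', 'M975Y', 'N749I'] -> total ['F219P', 'F622G', 'M975Y', 'N749I']

Answer: F219P,F622G,M975Y,N749I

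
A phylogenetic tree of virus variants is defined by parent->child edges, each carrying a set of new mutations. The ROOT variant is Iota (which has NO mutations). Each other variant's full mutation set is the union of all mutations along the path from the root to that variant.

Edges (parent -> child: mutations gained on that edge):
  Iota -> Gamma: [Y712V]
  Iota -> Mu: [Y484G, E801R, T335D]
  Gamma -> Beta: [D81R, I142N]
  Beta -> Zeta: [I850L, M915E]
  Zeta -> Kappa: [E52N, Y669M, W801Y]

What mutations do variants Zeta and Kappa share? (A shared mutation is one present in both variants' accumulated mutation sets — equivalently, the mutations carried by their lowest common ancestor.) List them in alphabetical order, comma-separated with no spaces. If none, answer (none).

Answer: D81R,I142N,I850L,M915E,Y712V

Derivation:
Accumulating mutations along path to Zeta:
  At Iota: gained [] -> total []
  At Gamma: gained ['Y712V'] -> total ['Y712V']
  At Beta: gained ['D81R', 'I142N'] -> total ['D81R', 'I142N', 'Y712V']
  At Zeta: gained ['I850L', 'M915E'] -> total ['D81R', 'I142N', 'I850L', 'M915E', 'Y712V']
Mutations(Zeta) = ['D81R', 'I142N', 'I850L', 'M915E', 'Y712V']
Accumulating mutations along path to Kappa:
  At Iota: gained [] -> total []
  At Gamma: gained ['Y712V'] -> total ['Y712V']
  At Beta: gained ['D81R', 'I142N'] -> total ['D81R', 'I142N', 'Y712V']
  At Zeta: gained ['I850L', 'M915E'] -> total ['D81R', 'I142N', 'I850L', 'M915E', 'Y712V']
  At Kappa: gained ['E52N', 'Y669M', 'W801Y'] -> total ['D81R', 'E52N', 'I142N', 'I850L', 'M915E', 'W801Y', 'Y669M', 'Y712V']
Mutations(Kappa) = ['D81R', 'E52N', 'I142N', 'I850L', 'M915E', 'W801Y', 'Y669M', 'Y712V']
Intersection: ['D81R', 'I142N', 'I850L', 'M915E', 'Y712V'] ∩ ['D81R', 'E52N', 'I142N', 'I850L', 'M915E', 'W801Y', 'Y669M', 'Y712V'] = ['D81R', 'I142N', 'I850L', 'M915E', 'Y712V']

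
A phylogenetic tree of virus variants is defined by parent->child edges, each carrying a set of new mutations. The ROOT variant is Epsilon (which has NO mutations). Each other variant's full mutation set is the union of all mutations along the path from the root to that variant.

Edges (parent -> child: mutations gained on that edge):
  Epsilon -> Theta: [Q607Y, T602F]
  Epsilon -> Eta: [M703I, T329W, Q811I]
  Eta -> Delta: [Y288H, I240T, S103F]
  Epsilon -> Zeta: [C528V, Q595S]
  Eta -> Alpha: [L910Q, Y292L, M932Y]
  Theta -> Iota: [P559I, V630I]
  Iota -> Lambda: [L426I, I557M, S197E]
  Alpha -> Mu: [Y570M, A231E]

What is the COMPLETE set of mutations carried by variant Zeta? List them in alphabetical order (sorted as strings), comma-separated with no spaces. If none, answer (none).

Answer: C528V,Q595S

Derivation:
At Epsilon: gained [] -> total []
At Zeta: gained ['C528V', 'Q595S'] -> total ['C528V', 'Q595S']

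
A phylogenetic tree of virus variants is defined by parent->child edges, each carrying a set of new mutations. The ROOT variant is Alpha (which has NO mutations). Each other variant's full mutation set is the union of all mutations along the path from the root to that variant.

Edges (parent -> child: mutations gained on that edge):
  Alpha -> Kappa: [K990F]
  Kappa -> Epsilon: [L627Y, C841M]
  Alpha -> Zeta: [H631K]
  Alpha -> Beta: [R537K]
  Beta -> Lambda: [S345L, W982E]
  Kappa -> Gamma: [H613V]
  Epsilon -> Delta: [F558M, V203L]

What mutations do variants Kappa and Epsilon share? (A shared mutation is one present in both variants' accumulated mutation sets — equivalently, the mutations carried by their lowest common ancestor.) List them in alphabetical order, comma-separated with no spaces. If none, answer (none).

Accumulating mutations along path to Kappa:
  At Alpha: gained [] -> total []
  At Kappa: gained ['K990F'] -> total ['K990F']
Mutations(Kappa) = ['K990F']
Accumulating mutations along path to Epsilon:
  At Alpha: gained [] -> total []
  At Kappa: gained ['K990F'] -> total ['K990F']
  At Epsilon: gained ['L627Y', 'C841M'] -> total ['C841M', 'K990F', 'L627Y']
Mutations(Epsilon) = ['C841M', 'K990F', 'L627Y']
Intersection: ['K990F'] ∩ ['C841M', 'K990F', 'L627Y'] = ['K990F']

Answer: K990F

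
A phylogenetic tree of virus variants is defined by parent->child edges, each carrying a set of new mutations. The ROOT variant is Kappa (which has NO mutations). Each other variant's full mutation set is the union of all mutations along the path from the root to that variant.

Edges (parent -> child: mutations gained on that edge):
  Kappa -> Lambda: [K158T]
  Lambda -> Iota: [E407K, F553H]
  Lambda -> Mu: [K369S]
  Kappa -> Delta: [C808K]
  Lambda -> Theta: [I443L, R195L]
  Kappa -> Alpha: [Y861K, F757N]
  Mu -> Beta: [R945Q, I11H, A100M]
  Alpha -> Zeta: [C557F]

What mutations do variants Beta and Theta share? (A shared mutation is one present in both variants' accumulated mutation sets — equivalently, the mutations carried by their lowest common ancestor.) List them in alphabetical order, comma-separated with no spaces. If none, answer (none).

Accumulating mutations along path to Beta:
  At Kappa: gained [] -> total []
  At Lambda: gained ['K158T'] -> total ['K158T']
  At Mu: gained ['K369S'] -> total ['K158T', 'K369S']
  At Beta: gained ['R945Q', 'I11H', 'A100M'] -> total ['A100M', 'I11H', 'K158T', 'K369S', 'R945Q']
Mutations(Beta) = ['A100M', 'I11H', 'K158T', 'K369S', 'R945Q']
Accumulating mutations along path to Theta:
  At Kappa: gained [] -> total []
  At Lambda: gained ['K158T'] -> total ['K158T']
  At Theta: gained ['I443L', 'R195L'] -> total ['I443L', 'K158T', 'R195L']
Mutations(Theta) = ['I443L', 'K158T', 'R195L']
Intersection: ['A100M', 'I11H', 'K158T', 'K369S', 'R945Q'] ∩ ['I443L', 'K158T', 'R195L'] = ['K158T']

Answer: K158T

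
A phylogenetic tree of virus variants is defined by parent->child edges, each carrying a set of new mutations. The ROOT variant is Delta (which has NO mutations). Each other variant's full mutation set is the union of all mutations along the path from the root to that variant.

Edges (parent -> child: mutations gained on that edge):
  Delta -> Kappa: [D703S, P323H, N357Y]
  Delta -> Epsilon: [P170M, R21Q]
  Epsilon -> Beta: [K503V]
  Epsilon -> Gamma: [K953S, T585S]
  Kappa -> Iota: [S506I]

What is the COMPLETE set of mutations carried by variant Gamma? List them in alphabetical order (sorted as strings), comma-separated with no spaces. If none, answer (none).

Answer: K953S,P170M,R21Q,T585S

Derivation:
At Delta: gained [] -> total []
At Epsilon: gained ['P170M', 'R21Q'] -> total ['P170M', 'R21Q']
At Gamma: gained ['K953S', 'T585S'] -> total ['K953S', 'P170M', 'R21Q', 'T585S']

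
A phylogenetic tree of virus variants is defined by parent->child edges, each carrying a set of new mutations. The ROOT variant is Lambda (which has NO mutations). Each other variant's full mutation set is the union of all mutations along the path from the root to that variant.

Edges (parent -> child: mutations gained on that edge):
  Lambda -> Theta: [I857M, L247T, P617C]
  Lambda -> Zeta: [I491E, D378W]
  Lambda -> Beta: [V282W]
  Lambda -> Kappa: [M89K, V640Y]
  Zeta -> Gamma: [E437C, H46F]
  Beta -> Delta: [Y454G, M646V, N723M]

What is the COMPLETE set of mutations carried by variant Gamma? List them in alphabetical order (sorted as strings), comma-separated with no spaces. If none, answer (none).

Answer: D378W,E437C,H46F,I491E

Derivation:
At Lambda: gained [] -> total []
At Zeta: gained ['I491E', 'D378W'] -> total ['D378W', 'I491E']
At Gamma: gained ['E437C', 'H46F'] -> total ['D378W', 'E437C', 'H46F', 'I491E']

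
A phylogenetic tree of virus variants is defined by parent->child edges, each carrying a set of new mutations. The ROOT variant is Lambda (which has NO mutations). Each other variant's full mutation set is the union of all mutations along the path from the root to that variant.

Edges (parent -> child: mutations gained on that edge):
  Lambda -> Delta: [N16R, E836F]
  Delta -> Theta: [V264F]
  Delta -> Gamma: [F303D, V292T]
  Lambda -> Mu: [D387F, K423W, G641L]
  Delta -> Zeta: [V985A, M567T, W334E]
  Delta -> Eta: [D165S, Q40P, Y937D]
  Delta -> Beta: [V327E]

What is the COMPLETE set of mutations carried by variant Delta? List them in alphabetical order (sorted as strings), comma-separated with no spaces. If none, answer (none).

At Lambda: gained [] -> total []
At Delta: gained ['N16R', 'E836F'] -> total ['E836F', 'N16R']

Answer: E836F,N16R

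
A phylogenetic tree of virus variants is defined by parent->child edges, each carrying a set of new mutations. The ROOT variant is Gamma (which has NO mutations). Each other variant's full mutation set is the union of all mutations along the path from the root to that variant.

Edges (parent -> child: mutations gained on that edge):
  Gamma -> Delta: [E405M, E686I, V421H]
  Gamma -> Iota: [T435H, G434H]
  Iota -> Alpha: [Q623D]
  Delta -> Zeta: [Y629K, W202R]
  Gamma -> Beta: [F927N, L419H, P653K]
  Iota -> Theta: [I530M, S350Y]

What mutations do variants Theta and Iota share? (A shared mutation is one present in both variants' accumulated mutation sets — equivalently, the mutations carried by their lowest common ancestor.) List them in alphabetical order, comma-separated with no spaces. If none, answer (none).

Answer: G434H,T435H

Derivation:
Accumulating mutations along path to Theta:
  At Gamma: gained [] -> total []
  At Iota: gained ['T435H', 'G434H'] -> total ['G434H', 'T435H']
  At Theta: gained ['I530M', 'S350Y'] -> total ['G434H', 'I530M', 'S350Y', 'T435H']
Mutations(Theta) = ['G434H', 'I530M', 'S350Y', 'T435H']
Accumulating mutations along path to Iota:
  At Gamma: gained [] -> total []
  At Iota: gained ['T435H', 'G434H'] -> total ['G434H', 'T435H']
Mutations(Iota) = ['G434H', 'T435H']
Intersection: ['G434H', 'I530M', 'S350Y', 'T435H'] ∩ ['G434H', 'T435H'] = ['G434H', 'T435H']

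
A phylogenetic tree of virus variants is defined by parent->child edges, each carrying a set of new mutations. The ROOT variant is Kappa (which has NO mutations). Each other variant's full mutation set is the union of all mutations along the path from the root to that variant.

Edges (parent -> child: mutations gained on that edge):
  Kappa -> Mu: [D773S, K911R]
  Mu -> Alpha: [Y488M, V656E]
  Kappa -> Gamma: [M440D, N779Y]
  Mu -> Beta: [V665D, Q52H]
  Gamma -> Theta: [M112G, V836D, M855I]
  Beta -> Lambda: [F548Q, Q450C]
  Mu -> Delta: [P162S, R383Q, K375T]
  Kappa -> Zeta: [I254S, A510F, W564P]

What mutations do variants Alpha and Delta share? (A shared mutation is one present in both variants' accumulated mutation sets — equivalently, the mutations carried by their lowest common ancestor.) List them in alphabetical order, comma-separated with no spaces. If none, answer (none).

Answer: D773S,K911R

Derivation:
Accumulating mutations along path to Alpha:
  At Kappa: gained [] -> total []
  At Mu: gained ['D773S', 'K911R'] -> total ['D773S', 'K911R']
  At Alpha: gained ['Y488M', 'V656E'] -> total ['D773S', 'K911R', 'V656E', 'Y488M']
Mutations(Alpha) = ['D773S', 'K911R', 'V656E', 'Y488M']
Accumulating mutations along path to Delta:
  At Kappa: gained [] -> total []
  At Mu: gained ['D773S', 'K911R'] -> total ['D773S', 'K911R']
  At Delta: gained ['P162S', 'R383Q', 'K375T'] -> total ['D773S', 'K375T', 'K911R', 'P162S', 'R383Q']
Mutations(Delta) = ['D773S', 'K375T', 'K911R', 'P162S', 'R383Q']
Intersection: ['D773S', 'K911R', 'V656E', 'Y488M'] ∩ ['D773S', 'K375T', 'K911R', 'P162S', 'R383Q'] = ['D773S', 'K911R']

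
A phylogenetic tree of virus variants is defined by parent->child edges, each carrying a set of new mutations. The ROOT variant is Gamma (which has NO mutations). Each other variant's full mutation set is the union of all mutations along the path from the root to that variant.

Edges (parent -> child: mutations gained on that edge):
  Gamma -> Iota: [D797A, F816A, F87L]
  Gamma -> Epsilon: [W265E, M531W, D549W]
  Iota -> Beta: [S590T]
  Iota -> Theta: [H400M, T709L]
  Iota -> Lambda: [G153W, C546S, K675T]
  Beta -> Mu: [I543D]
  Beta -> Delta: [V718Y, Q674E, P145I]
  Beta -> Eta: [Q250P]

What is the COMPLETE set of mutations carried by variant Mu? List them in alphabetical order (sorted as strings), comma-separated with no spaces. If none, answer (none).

Answer: D797A,F816A,F87L,I543D,S590T

Derivation:
At Gamma: gained [] -> total []
At Iota: gained ['D797A', 'F816A', 'F87L'] -> total ['D797A', 'F816A', 'F87L']
At Beta: gained ['S590T'] -> total ['D797A', 'F816A', 'F87L', 'S590T']
At Mu: gained ['I543D'] -> total ['D797A', 'F816A', 'F87L', 'I543D', 'S590T']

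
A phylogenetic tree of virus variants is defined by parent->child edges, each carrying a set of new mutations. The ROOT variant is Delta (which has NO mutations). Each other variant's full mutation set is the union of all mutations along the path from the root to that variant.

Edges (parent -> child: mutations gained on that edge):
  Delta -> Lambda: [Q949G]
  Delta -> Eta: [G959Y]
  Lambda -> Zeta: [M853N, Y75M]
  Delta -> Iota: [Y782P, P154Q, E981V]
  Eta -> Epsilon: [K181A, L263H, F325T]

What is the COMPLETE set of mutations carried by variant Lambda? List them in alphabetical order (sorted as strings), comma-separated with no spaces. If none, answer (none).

At Delta: gained [] -> total []
At Lambda: gained ['Q949G'] -> total ['Q949G']

Answer: Q949G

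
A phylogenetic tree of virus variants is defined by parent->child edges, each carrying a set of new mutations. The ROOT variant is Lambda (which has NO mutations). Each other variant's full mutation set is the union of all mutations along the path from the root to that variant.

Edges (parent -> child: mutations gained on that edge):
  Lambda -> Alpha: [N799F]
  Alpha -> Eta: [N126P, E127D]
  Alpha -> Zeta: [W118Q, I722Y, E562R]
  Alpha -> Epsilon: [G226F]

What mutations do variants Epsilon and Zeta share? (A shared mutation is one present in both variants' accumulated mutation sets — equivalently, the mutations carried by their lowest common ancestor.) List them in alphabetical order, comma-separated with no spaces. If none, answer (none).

Answer: N799F

Derivation:
Accumulating mutations along path to Epsilon:
  At Lambda: gained [] -> total []
  At Alpha: gained ['N799F'] -> total ['N799F']
  At Epsilon: gained ['G226F'] -> total ['G226F', 'N799F']
Mutations(Epsilon) = ['G226F', 'N799F']
Accumulating mutations along path to Zeta:
  At Lambda: gained [] -> total []
  At Alpha: gained ['N799F'] -> total ['N799F']
  At Zeta: gained ['W118Q', 'I722Y', 'E562R'] -> total ['E562R', 'I722Y', 'N799F', 'W118Q']
Mutations(Zeta) = ['E562R', 'I722Y', 'N799F', 'W118Q']
Intersection: ['G226F', 'N799F'] ∩ ['E562R', 'I722Y', 'N799F', 'W118Q'] = ['N799F']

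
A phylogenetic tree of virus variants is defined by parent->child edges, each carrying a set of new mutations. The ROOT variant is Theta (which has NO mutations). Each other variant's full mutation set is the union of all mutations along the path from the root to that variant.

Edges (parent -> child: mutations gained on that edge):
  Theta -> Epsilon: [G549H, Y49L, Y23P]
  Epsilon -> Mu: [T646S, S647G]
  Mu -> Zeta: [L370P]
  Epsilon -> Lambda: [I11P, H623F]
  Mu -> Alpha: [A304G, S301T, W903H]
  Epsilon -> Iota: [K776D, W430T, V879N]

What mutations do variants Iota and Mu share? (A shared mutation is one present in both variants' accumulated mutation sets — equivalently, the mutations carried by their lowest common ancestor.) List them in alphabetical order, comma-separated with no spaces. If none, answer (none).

Accumulating mutations along path to Iota:
  At Theta: gained [] -> total []
  At Epsilon: gained ['G549H', 'Y49L', 'Y23P'] -> total ['G549H', 'Y23P', 'Y49L']
  At Iota: gained ['K776D', 'W430T', 'V879N'] -> total ['G549H', 'K776D', 'V879N', 'W430T', 'Y23P', 'Y49L']
Mutations(Iota) = ['G549H', 'K776D', 'V879N', 'W430T', 'Y23P', 'Y49L']
Accumulating mutations along path to Mu:
  At Theta: gained [] -> total []
  At Epsilon: gained ['G549H', 'Y49L', 'Y23P'] -> total ['G549H', 'Y23P', 'Y49L']
  At Mu: gained ['T646S', 'S647G'] -> total ['G549H', 'S647G', 'T646S', 'Y23P', 'Y49L']
Mutations(Mu) = ['G549H', 'S647G', 'T646S', 'Y23P', 'Y49L']
Intersection: ['G549H', 'K776D', 'V879N', 'W430T', 'Y23P', 'Y49L'] ∩ ['G549H', 'S647G', 'T646S', 'Y23P', 'Y49L'] = ['G549H', 'Y23P', 'Y49L']

Answer: G549H,Y23P,Y49L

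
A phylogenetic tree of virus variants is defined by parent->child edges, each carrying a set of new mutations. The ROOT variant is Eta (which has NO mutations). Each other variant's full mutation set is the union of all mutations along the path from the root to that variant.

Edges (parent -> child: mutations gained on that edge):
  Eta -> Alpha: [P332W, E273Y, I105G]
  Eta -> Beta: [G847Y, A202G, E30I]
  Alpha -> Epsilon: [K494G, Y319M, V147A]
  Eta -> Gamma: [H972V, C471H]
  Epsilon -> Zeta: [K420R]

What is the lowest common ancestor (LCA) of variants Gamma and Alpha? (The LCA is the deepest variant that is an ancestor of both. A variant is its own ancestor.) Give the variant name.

Answer: Eta

Derivation:
Path from root to Gamma: Eta -> Gamma
  ancestors of Gamma: {Eta, Gamma}
Path from root to Alpha: Eta -> Alpha
  ancestors of Alpha: {Eta, Alpha}
Common ancestors: {Eta}
Walk up from Alpha: Alpha (not in ancestors of Gamma), Eta (in ancestors of Gamma)
Deepest common ancestor (LCA) = Eta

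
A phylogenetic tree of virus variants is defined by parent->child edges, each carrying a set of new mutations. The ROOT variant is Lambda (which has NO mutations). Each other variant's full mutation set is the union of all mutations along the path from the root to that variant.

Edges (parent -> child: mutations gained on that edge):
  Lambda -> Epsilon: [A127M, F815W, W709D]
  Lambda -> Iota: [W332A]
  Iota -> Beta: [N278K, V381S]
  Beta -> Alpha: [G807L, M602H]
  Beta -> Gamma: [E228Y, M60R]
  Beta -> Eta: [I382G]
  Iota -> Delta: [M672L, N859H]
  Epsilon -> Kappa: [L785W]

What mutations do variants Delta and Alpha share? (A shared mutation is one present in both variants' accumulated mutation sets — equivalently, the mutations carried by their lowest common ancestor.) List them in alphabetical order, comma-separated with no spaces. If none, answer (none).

Accumulating mutations along path to Delta:
  At Lambda: gained [] -> total []
  At Iota: gained ['W332A'] -> total ['W332A']
  At Delta: gained ['M672L', 'N859H'] -> total ['M672L', 'N859H', 'W332A']
Mutations(Delta) = ['M672L', 'N859H', 'W332A']
Accumulating mutations along path to Alpha:
  At Lambda: gained [] -> total []
  At Iota: gained ['W332A'] -> total ['W332A']
  At Beta: gained ['N278K', 'V381S'] -> total ['N278K', 'V381S', 'W332A']
  At Alpha: gained ['G807L', 'M602H'] -> total ['G807L', 'M602H', 'N278K', 'V381S', 'W332A']
Mutations(Alpha) = ['G807L', 'M602H', 'N278K', 'V381S', 'W332A']
Intersection: ['M672L', 'N859H', 'W332A'] ∩ ['G807L', 'M602H', 'N278K', 'V381S', 'W332A'] = ['W332A']

Answer: W332A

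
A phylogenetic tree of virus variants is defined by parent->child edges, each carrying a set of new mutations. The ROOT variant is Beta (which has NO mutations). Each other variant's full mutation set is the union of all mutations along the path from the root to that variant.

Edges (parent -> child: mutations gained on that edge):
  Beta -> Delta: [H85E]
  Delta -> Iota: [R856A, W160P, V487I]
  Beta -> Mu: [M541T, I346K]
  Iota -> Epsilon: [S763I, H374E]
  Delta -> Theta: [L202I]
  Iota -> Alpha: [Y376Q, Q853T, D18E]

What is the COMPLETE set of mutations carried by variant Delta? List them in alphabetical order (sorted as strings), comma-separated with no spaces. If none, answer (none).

At Beta: gained [] -> total []
At Delta: gained ['H85E'] -> total ['H85E']

Answer: H85E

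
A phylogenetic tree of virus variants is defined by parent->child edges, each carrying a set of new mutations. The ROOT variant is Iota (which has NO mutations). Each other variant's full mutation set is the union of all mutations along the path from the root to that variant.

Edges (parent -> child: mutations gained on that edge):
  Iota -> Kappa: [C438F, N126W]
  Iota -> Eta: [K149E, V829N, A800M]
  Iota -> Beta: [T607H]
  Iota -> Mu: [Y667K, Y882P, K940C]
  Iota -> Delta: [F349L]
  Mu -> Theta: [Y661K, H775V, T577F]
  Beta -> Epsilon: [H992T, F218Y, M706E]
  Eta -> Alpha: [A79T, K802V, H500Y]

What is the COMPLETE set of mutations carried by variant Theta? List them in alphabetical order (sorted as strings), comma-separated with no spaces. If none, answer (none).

Answer: H775V,K940C,T577F,Y661K,Y667K,Y882P

Derivation:
At Iota: gained [] -> total []
At Mu: gained ['Y667K', 'Y882P', 'K940C'] -> total ['K940C', 'Y667K', 'Y882P']
At Theta: gained ['Y661K', 'H775V', 'T577F'] -> total ['H775V', 'K940C', 'T577F', 'Y661K', 'Y667K', 'Y882P']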